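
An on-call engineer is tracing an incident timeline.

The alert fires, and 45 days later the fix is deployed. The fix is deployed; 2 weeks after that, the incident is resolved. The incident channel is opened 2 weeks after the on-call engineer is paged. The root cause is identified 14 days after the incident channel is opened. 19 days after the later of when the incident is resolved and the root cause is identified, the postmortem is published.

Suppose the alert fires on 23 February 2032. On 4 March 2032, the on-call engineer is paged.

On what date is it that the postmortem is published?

The alert fires: Feb 23, 2032.
The fix is deployed: Feb 23, 2032 + 45 days = Apr 8, 2032.
The incident is resolved: Apr 8, 2032 + 2 weeks = Apr 22, 2032.
The on-call engineer is paged: Mar 4, 2032.
The incident channel is opened: Mar 4, 2032 + 2 weeks = Mar 18, 2032.
The root cause is identified: Mar 18, 2032 + 14 days = Apr 1, 2032.
Both prerequisites met — the incident is resolved (Apr 22, 2032), the root cause is identified (Apr 1, 2032); the later is Apr 22, 2032.
The postmortem is published: Apr 22, 2032 + 19 days = May 11, 2032.

11 May 2032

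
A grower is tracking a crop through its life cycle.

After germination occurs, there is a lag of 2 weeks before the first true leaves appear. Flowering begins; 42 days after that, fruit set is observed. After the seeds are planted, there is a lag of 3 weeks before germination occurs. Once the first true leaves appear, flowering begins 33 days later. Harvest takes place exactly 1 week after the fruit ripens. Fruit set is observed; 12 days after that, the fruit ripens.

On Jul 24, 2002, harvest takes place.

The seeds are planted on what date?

Mar 17, 2002

Harvest takes place: Jul 24, 2002.
The fruit ripens: Jul 24, 2002 − 1 week = Jul 17, 2002.
Fruit set is observed: Jul 17, 2002 − 12 days = Jul 5, 2002.
Flowering begins: Jul 5, 2002 − 42 days = May 24, 2002.
The first true leaves appear: May 24, 2002 − 33 days = Apr 21, 2002.
Germination occurs: Apr 21, 2002 − 2 weeks = Apr 7, 2002.
The seeds are planted: Apr 7, 2002 − 3 weeks = Mar 17, 2002.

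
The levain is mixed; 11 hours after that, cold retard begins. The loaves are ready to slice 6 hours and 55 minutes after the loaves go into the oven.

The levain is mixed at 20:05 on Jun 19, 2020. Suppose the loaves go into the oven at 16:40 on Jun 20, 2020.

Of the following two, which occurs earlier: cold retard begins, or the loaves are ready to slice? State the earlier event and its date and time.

The levain is mixed: 20:05 Jun 19, 2020.
Cold retard begins: 20:05 Jun 19, 2020 + 11h = 07:05 Jun 20, 2020.
The loaves go into the oven: 16:40 Jun 20, 2020.
The loaves are ready to slice: 16:40 Jun 20, 2020 + 6h55m = 23:35 Jun 20, 2020.
Comparing: cold retard begins at 07:05 Jun 20, 2020 vs the loaves are ready to slice at 23:35 Jun 20, 2020. Earlier: cold retard begins.

Cold retard begins — 07:05 on Jun 20, 2020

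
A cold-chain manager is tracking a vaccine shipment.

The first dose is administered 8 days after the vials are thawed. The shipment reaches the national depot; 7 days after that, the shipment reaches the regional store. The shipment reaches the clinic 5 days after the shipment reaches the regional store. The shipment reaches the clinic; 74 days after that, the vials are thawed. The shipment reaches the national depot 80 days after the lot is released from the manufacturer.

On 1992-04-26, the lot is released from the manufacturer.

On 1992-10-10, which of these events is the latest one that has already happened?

The lot is released from the manufacturer: Apr 26, 1992.
The shipment reaches the national depot: Apr 26, 1992 + 80 days = Jul 15, 1992.
The shipment reaches the regional store: Jul 15, 1992 + 7 days = Jul 22, 1992.
The shipment reaches the clinic: Jul 22, 1992 + 5 days = Jul 27, 1992.
The vials are thawed: Jul 27, 1992 + 74 days = Oct 9, 1992.
The first dose is administered: Oct 9, 1992 + 8 days = Oct 17, 1992.
Oct 10, 1992 falls between when the vials are thawed (Oct 9, 1992) and when the first dose is administered (Oct 17, 1992).

The vials are thawed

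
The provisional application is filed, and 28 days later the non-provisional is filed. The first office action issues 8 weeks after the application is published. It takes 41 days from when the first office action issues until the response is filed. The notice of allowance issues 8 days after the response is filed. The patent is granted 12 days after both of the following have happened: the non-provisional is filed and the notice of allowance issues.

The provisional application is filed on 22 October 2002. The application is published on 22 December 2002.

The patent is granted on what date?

18 April 2003

The provisional application is filed: Oct 22, 2002.
The non-provisional is filed: Oct 22, 2002 + 28 days = Nov 19, 2002.
The application is published: Dec 22, 2002.
The first office action issues: Dec 22, 2002 + 8 weeks = Feb 16, 2003.
The response is filed: Feb 16, 2003 + 41 days = Mar 29, 2003.
The notice of allowance issues: Mar 29, 2003 + 8 days = Apr 6, 2003.
Both prerequisites met — the non-provisional is filed (Nov 19, 2002), the notice of allowance issues (Apr 6, 2003); the later is Apr 6, 2003.
The patent is granted: Apr 6, 2003 + 12 days = Apr 18, 2003.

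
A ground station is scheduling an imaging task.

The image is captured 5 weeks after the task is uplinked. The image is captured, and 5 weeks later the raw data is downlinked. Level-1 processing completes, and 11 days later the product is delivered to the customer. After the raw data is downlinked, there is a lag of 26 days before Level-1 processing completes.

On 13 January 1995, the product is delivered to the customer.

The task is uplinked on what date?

The product is delivered to the customer: Jan 13, 1995.
Level-1 processing completes: Jan 13, 1995 − 11 days = Jan 2, 1995.
The raw data is downlinked: Jan 2, 1995 − 26 days = Dec 7, 1994.
The image is captured: Dec 7, 1994 − 5 weeks = Nov 2, 1994.
The task is uplinked: Nov 2, 1994 − 5 weeks = Sep 28, 1994.

28 September 1994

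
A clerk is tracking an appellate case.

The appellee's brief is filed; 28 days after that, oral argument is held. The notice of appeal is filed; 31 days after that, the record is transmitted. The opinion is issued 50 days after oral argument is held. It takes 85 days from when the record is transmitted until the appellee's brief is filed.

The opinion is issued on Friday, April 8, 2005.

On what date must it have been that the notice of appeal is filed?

The opinion is issued: Apr 8, 2005.
Oral argument is held: Apr 8, 2005 − 50 days = Feb 17, 2005.
The appellee's brief is filed: Feb 17, 2005 − 28 days = Jan 20, 2005.
The record is transmitted: Jan 20, 2005 − 85 days = Oct 27, 2004.
The notice of appeal is filed: Oct 27, 2004 − 31 days = Sep 26, 2004.

Sunday, September 26, 2004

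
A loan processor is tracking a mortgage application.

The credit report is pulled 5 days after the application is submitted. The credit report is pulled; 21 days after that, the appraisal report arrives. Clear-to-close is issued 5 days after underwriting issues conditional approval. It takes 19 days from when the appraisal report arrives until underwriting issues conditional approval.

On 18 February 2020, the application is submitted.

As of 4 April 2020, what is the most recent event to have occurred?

The application is submitted: Feb 18, 2020.
The credit report is pulled: Feb 18, 2020 + 5 days = Feb 23, 2020.
The appraisal report arrives: Feb 23, 2020 + 21 days = Mar 15, 2020.
Underwriting issues conditional approval: Mar 15, 2020 + 19 days = Apr 3, 2020.
Clear-to-close is issued: Apr 3, 2020 + 5 days = Apr 8, 2020.
Apr 4, 2020 falls between when underwriting issues conditional approval (Apr 3, 2020) and when clear-to-close is issued (Apr 8, 2020).

Underwriting issues conditional approval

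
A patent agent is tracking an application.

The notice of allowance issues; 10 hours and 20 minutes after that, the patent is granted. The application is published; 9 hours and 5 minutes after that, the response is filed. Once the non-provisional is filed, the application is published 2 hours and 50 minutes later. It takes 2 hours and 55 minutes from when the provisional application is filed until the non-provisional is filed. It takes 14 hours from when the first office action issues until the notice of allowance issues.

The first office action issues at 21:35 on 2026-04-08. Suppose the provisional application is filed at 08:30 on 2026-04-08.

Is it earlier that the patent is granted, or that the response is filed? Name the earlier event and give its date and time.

The first office action issues: 21:35 Apr 8, 2026.
The notice of allowance issues: 21:35 Apr 8, 2026 + 14h = 11:35 Apr 9, 2026.
The patent is granted: 11:35 Apr 9, 2026 + 10h20m = 21:55 Apr 9, 2026.
The provisional application is filed: 08:30 Apr 8, 2026.
The non-provisional is filed: 08:30 Apr 8, 2026 + 2h55m = 11:25 Apr 8, 2026.
The application is published: 11:25 Apr 8, 2026 + 2h50m = 14:15 Apr 8, 2026.
The response is filed: 14:15 Apr 8, 2026 + 9h05m = 23:20 Apr 8, 2026.
Comparing: the patent is granted at 21:55 Apr 9, 2026 vs the response is filed at 23:20 Apr 8, 2026. Earlier: the response is filed.

The response is filed — 23:20 on 2026-04-08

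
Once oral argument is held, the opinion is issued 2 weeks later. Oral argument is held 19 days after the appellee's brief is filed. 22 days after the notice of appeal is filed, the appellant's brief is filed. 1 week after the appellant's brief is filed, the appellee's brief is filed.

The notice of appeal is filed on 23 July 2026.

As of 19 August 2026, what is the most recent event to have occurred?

The notice of appeal is filed: Jul 23, 2026.
The appellant's brief is filed: Jul 23, 2026 + 22 days = Aug 14, 2026.
The appellee's brief is filed: Aug 14, 2026 + 1 week = Aug 21, 2026.
Oral argument is held: Aug 21, 2026 + 19 days = Sep 9, 2026.
The opinion is issued: Sep 9, 2026 + 2 weeks = Sep 23, 2026.
Aug 19, 2026 falls between when the appellant's brief is filed (Aug 14, 2026) and when the appellee's brief is filed (Aug 21, 2026).

The appellant's brief is filed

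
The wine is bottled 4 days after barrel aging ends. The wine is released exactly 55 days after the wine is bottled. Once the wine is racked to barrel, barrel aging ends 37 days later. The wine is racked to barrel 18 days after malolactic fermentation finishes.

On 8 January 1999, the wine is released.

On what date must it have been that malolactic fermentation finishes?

The wine is released: Jan 8, 1999.
The wine is bottled: Jan 8, 1999 − 55 days = Nov 14, 1998.
Barrel aging ends: Nov 14, 1998 − 4 days = Nov 10, 1998.
The wine is racked to barrel: Nov 10, 1998 − 37 days = Oct 4, 1998.
Malolactic fermentation finishes: Oct 4, 1998 − 18 days = Sep 16, 1998.

16 September 1998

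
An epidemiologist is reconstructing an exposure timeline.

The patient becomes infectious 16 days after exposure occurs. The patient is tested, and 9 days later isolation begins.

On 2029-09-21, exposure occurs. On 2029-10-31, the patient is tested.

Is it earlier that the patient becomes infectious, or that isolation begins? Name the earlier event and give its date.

The patient becomes infectious — 2029-10-07

Exposure occurs: Sep 21, 2029.
The patient becomes infectious: Sep 21, 2029 + 16 days = Oct 7, 2029.
The patient is tested: Oct 31, 2029.
Isolation begins: Oct 31, 2029 + 9 days = Nov 9, 2029.
Comparing: the patient becomes infectious on Oct 7, 2029 vs isolation begins on Nov 9, 2029. Earlier: the patient becomes infectious.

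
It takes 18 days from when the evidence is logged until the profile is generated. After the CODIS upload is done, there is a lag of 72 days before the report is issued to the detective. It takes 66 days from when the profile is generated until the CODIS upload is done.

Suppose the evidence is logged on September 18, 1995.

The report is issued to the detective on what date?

February 21, 1996

The evidence is logged: Sep 18, 1995.
The profile is generated: Sep 18, 1995 + 18 days = Oct 6, 1995.
The CODIS upload is done: Oct 6, 1995 + 66 days = Dec 11, 1995.
The report is issued to the detective: Dec 11, 1995 + 72 days = Feb 21, 1996.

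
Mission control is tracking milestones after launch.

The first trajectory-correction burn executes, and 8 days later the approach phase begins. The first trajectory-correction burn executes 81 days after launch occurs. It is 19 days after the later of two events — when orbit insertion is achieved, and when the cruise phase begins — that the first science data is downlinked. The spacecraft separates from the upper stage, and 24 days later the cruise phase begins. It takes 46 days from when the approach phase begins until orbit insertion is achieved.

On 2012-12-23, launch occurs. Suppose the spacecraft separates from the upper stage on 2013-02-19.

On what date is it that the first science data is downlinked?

Launch occurs: Dec 23, 2012.
The first trajectory-correction burn executes: Dec 23, 2012 + 81 days = Mar 14, 2013.
The approach phase begins: Mar 14, 2013 + 8 days = Mar 22, 2013.
Orbit insertion is achieved: Mar 22, 2013 + 46 days = May 7, 2013.
The spacecraft separates from the upper stage: Feb 19, 2013.
The cruise phase begins: Feb 19, 2013 + 24 days = Mar 15, 2013.
Both prerequisites met — orbit insertion is achieved (May 7, 2013), the cruise phase begins (Mar 15, 2013); the later is May 7, 2013.
The first science data is downlinked: May 7, 2013 + 19 days = May 26, 2013.

2013-05-26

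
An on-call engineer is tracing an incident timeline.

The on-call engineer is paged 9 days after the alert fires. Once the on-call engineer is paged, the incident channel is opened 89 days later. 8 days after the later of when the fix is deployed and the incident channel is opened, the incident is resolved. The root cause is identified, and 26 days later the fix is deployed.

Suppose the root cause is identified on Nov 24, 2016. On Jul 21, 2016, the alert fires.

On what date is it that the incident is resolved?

The root cause is identified: Nov 24, 2016.
The fix is deployed: Nov 24, 2016 + 26 days = Dec 20, 2016.
The alert fires: Jul 21, 2016.
The on-call engineer is paged: Jul 21, 2016 + 9 days = Jul 30, 2016.
The incident channel is opened: Jul 30, 2016 + 89 days = Oct 27, 2016.
Both prerequisites met — the fix is deployed (Dec 20, 2016), the incident channel is opened (Oct 27, 2016); the later is Dec 20, 2016.
The incident is resolved: Dec 20, 2016 + 8 days = Dec 28, 2016.

Dec 28, 2016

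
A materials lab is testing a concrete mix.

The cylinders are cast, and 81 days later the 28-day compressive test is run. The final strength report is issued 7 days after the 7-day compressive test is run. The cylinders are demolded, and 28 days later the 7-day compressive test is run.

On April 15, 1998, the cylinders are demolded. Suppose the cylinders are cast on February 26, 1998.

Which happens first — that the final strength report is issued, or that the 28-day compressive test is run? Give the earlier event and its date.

The 28-day compressive test is run — May 18, 1998

The cylinders are demolded: Apr 15, 1998.
The 7-day compressive test is run: Apr 15, 1998 + 28 days = May 13, 1998.
The final strength report is issued: May 13, 1998 + 7 days = May 20, 1998.
The cylinders are cast: Feb 26, 1998.
The 28-day compressive test is run: Feb 26, 1998 + 81 days = May 18, 1998.
Comparing: the final strength report is issued on May 20, 1998 vs the 28-day compressive test is run on May 18, 1998. Earlier: the 28-day compressive test is run.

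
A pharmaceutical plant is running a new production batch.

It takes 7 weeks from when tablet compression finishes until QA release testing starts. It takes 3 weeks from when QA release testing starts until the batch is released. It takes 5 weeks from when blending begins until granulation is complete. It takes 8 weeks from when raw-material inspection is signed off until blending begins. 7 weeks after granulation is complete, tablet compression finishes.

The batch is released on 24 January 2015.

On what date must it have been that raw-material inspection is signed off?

28 June 2014

The batch is released: Jan 24, 2015.
QA release testing starts: Jan 24, 2015 − 3 weeks = Jan 3, 2015.
Tablet compression finishes: Jan 3, 2015 − 7 weeks = Nov 15, 2014.
Granulation is complete: Nov 15, 2014 − 7 weeks = Sep 27, 2014.
Blending begins: Sep 27, 2014 − 5 weeks = Aug 23, 2014.
Raw-material inspection is signed off: Aug 23, 2014 − 8 weeks = Jun 28, 2014.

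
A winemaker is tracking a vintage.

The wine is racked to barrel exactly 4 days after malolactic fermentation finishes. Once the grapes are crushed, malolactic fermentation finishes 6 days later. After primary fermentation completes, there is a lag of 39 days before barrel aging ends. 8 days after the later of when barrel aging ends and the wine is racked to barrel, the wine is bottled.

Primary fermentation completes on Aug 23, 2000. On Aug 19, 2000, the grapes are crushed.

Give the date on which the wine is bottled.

Primary fermentation completes: Aug 23, 2000.
Barrel aging ends: Aug 23, 2000 + 39 days = Oct 1, 2000.
The grapes are crushed: Aug 19, 2000.
Malolactic fermentation finishes: Aug 19, 2000 + 6 days = Aug 25, 2000.
The wine is racked to barrel: Aug 25, 2000 + 4 days = Aug 29, 2000.
Both prerequisites met — barrel aging ends (Oct 1, 2000), the wine is racked to barrel (Aug 29, 2000); the later is Oct 1, 2000.
The wine is bottled: Oct 1, 2000 + 8 days = Oct 9, 2000.

Oct 9, 2000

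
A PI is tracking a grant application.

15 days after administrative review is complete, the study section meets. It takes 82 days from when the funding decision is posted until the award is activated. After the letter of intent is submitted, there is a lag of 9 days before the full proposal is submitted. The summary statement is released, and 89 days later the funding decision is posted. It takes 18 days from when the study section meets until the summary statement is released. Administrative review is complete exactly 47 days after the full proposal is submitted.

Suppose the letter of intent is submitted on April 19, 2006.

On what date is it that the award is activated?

The letter of intent is submitted: Apr 19, 2006.
The full proposal is submitted: Apr 19, 2006 + 9 days = Apr 28, 2006.
Administrative review is complete: Apr 28, 2006 + 47 days = Jun 14, 2006.
The study section meets: Jun 14, 2006 + 15 days = Jun 29, 2006.
The summary statement is released: Jun 29, 2006 + 18 days = Jul 17, 2006.
The funding decision is posted: Jul 17, 2006 + 89 days = Oct 14, 2006.
The award is activated: Oct 14, 2006 + 82 days = Jan 4, 2007.

January 4, 2007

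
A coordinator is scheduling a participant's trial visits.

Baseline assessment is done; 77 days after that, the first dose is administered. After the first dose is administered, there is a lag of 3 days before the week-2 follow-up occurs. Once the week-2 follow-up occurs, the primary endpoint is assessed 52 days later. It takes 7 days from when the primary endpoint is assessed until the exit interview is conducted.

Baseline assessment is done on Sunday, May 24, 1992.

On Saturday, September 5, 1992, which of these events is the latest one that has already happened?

The week-2 follow-up occurs

Baseline assessment is done: May 24, 1992.
The first dose is administered: May 24, 1992 + 77 days = Aug 9, 1992.
The week-2 follow-up occurs: Aug 9, 1992 + 3 days = Aug 12, 1992.
The primary endpoint is assessed: Aug 12, 1992 + 52 days = Oct 3, 1992.
The exit interview is conducted: Oct 3, 1992 + 7 days = Oct 10, 1992.
Sep 5, 1992 falls between when the week-2 follow-up occurs (Aug 12, 1992) and when the primary endpoint is assessed (Oct 3, 1992).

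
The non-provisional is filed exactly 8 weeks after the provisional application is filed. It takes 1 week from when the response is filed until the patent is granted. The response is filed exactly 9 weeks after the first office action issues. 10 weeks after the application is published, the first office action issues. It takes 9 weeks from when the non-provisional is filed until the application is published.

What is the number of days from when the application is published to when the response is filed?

Causal path: the application is published → the first office action issues → the response is filed.
Total delay along the path: 10 + 9 weeks = 19 weeks = 133 days.

133 days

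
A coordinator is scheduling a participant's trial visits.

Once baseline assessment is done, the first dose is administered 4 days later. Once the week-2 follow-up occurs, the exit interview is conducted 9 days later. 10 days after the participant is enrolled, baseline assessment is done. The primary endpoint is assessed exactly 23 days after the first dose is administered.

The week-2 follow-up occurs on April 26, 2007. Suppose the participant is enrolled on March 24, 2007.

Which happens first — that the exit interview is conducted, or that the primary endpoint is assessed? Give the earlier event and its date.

The week-2 follow-up occurs: Apr 26, 2007.
The exit interview is conducted: Apr 26, 2007 + 9 days = May 5, 2007.
The participant is enrolled: Mar 24, 2007.
Baseline assessment is done: Mar 24, 2007 + 10 days = Apr 3, 2007.
The first dose is administered: Apr 3, 2007 + 4 days = Apr 7, 2007.
The primary endpoint is assessed: Apr 7, 2007 + 23 days = Apr 30, 2007.
Comparing: the exit interview is conducted on May 5, 2007 vs the primary endpoint is assessed on Apr 30, 2007. Earlier: the primary endpoint is assessed.

The primary endpoint is assessed — April 30, 2007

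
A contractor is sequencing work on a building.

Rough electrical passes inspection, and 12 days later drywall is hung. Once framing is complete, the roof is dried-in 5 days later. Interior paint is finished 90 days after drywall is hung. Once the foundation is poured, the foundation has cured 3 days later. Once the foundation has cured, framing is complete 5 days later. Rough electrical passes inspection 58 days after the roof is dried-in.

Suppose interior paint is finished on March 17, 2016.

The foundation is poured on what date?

Interior paint is finished: Mar 17, 2016.
Drywall is hung: Mar 17, 2016 − 90 days = Dec 18, 2015.
Rough electrical passes inspection: Dec 18, 2015 − 12 days = Dec 6, 2015.
The roof is dried-in: Dec 6, 2015 − 58 days = Oct 9, 2015.
Framing is complete: Oct 9, 2015 − 5 days = Oct 4, 2015.
The foundation has cured: Oct 4, 2015 − 5 days = Sep 29, 2015.
The foundation is poured: Sep 29, 2015 − 3 days = Sep 26, 2015.

September 26, 2015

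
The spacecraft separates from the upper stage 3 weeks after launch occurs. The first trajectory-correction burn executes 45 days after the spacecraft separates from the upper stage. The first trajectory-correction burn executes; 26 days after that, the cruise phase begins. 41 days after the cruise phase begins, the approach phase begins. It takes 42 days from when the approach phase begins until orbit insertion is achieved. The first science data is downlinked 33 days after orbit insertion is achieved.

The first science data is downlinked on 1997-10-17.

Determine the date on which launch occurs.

1997-03-23

The first science data is downlinked: Oct 17, 1997.
Orbit insertion is achieved: Oct 17, 1997 − 33 days = Sep 14, 1997.
The approach phase begins: Sep 14, 1997 − 42 days = Aug 3, 1997.
The cruise phase begins: Aug 3, 1997 − 41 days = Jun 23, 1997.
The first trajectory-correction burn executes: Jun 23, 1997 − 26 days = May 28, 1997.
The spacecraft separates from the upper stage: May 28, 1997 − 45 days = Apr 13, 1997.
Launch occurs: Apr 13, 1997 − 3 weeks = Mar 23, 1997.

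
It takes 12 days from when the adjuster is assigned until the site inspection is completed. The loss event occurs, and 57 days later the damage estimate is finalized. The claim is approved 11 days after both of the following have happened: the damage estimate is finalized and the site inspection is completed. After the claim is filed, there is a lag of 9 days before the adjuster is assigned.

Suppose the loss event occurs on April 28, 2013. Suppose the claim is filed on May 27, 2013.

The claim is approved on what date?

July 5, 2013

The loss event occurs: Apr 28, 2013.
The damage estimate is finalized: Apr 28, 2013 + 57 days = Jun 24, 2013.
The claim is filed: May 27, 2013.
The adjuster is assigned: May 27, 2013 + 9 days = Jun 5, 2013.
The site inspection is completed: Jun 5, 2013 + 12 days = Jun 17, 2013.
Both prerequisites met — the damage estimate is finalized (Jun 24, 2013), the site inspection is completed (Jun 17, 2013); the later is Jun 24, 2013.
The claim is approved: Jun 24, 2013 + 11 days = Jul 5, 2013.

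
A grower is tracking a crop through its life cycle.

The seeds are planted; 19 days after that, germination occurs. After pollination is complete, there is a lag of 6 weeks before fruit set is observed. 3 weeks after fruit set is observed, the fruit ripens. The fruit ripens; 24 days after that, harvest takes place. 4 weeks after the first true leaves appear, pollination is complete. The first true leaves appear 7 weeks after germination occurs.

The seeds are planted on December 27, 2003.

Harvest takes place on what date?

June 27, 2004

The seeds are planted: Dec 27, 2003.
Germination occurs: Dec 27, 2003 + 19 days = Jan 15, 2004.
The first true leaves appear: Jan 15, 2004 + 7 weeks = Mar 4, 2004.
Pollination is complete: Mar 4, 2004 + 4 weeks = Apr 1, 2004.
Fruit set is observed: Apr 1, 2004 + 6 weeks = May 13, 2004.
The fruit ripens: May 13, 2004 + 3 weeks = Jun 3, 2004.
Harvest takes place: Jun 3, 2004 + 24 days = Jun 27, 2004.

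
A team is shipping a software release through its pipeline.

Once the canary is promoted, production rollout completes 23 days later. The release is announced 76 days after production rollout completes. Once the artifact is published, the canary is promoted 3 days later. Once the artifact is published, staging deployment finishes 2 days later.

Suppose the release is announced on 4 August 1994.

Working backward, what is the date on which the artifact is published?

The release is announced: Aug 4, 1994.
Production rollout completes: Aug 4, 1994 − 76 days = May 20, 1994.
The canary is promoted: May 20, 1994 − 23 days = Apr 27, 1994.
The artifact is published: Apr 27, 1994 − 3 days = Apr 24, 1994.

24 April 1994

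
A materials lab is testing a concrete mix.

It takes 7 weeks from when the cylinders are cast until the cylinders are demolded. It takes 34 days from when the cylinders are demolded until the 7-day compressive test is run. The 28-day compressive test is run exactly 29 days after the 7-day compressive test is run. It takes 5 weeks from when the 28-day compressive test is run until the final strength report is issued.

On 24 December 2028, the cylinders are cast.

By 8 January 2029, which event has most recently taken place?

The cylinders are cast: Dec 24, 2028.
The cylinders are demolded: Dec 24, 2028 + 7 weeks = Feb 11, 2029.
The 7-day compressive test is run: Feb 11, 2029 + 34 days = Mar 17, 2029.
The 28-day compressive test is run: Mar 17, 2029 + 29 days = Apr 15, 2029.
The final strength report is issued: Apr 15, 2029 + 5 weeks = May 20, 2029.
Jan 8, 2029 falls between when the cylinders are cast (Dec 24, 2028) and when the cylinders are demolded (Feb 11, 2029).

The cylinders are cast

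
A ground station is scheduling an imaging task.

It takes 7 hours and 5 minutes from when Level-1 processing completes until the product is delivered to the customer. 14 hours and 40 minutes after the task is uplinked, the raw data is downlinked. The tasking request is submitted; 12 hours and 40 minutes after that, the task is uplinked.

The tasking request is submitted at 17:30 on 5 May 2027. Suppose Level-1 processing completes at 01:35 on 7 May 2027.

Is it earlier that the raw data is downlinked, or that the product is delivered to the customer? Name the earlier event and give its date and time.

The tasking request is submitted: 17:30 May 5, 2027.
The task is uplinked: 17:30 May 5, 2027 + 12h40m = 06:10 May 6, 2027.
The raw data is downlinked: 06:10 May 6, 2027 + 14h40m = 20:50 May 6, 2027.
Level-1 processing completes: 01:35 May 7, 2027.
The product is delivered to the customer: 01:35 May 7, 2027 + 7h05m = 08:40 May 7, 2027.
Comparing: the raw data is downlinked at 20:50 May 6, 2027 vs the product is delivered to the customer at 08:40 May 7, 2027. Earlier: the raw data is downlinked.

The raw data is downlinked — 20:50 on 6 May 2027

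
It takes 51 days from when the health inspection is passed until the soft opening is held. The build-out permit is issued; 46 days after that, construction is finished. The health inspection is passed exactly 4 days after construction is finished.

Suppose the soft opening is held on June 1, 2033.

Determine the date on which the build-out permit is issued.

February 20, 2033

The soft opening is held: Jun 1, 2033.
The health inspection is passed: Jun 1, 2033 − 51 days = Apr 11, 2033.
Construction is finished: Apr 11, 2033 − 4 days = Apr 7, 2033.
The build-out permit is issued: Apr 7, 2033 − 46 days = Feb 20, 2033.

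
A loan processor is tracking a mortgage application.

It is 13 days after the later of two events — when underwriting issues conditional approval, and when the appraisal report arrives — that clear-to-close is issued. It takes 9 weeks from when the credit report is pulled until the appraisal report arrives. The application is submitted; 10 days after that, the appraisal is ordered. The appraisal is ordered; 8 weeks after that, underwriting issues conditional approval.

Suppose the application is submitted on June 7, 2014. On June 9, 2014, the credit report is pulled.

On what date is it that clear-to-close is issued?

August 25, 2014

The application is submitted: Jun 7, 2014.
The appraisal is ordered: Jun 7, 2014 + 10 days = Jun 17, 2014.
Underwriting issues conditional approval: Jun 17, 2014 + 8 weeks = Aug 12, 2014.
The credit report is pulled: Jun 9, 2014.
The appraisal report arrives: Jun 9, 2014 + 9 weeks = Aug 11, 2014.
Both prerequisites met — underwriting issues conditional approval (Aug 12, 2014), the appraisal report arrives (Aug 11, 2014); the later is Aug 12, 2014.
Clear-to-close is issued: Aug 12, 2014 + 13 days = Aug 25, 2014.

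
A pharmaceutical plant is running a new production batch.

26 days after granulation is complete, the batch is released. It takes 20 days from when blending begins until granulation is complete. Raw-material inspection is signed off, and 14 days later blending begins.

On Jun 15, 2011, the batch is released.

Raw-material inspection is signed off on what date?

The batch is released: Jun 15, 2011.
Granulation is complete: Jun 15, 2011 − 26 days = May 20, 2011.
Blending begins: May 20, 2011 − 20 days = Apr 30, 2011.
Raw-material inspection is signed off: Apr 30, 2011 − 14 days = Apr 16, 2011.

Apr 16, 2011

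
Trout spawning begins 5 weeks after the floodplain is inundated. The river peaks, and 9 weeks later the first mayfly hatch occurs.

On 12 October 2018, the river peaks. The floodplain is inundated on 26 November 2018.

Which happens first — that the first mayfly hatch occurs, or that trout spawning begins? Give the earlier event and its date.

The river peaks: Oct 12, 2018.
The first mayfly hatch occurs: Oct 12, 2018 + 9 weeks = Dec 14, 2018.
The floodplain is inundated: Nov 26, 2018.
Trout spawning begins: Nov 26, 2018 + 5 weeks = Dec 31, 2018.
Comparing: the first mayfly hatch occurs on Dec 14, 2018 vs trout spawning begins on Dec 31, 2018. Earlier: the first mayfly hatch occurs.

The first mayfly hatch occurs — 14 December 2018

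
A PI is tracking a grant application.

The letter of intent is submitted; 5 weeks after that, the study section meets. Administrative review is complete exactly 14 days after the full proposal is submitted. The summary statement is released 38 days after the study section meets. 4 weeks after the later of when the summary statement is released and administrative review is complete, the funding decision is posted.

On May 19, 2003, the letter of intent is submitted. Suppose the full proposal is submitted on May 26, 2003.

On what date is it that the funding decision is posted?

August 28, 2003

The letter of intent is submitted: May 19, 2003.
The study section meets: May 19, 2003 + 5 weeks = Jun 23, 2003.
The summary statement is released: Jun 23, 2003 + 38 days = Jul 31, 2003.
The full proposal is submitted: May 26, 2003.
Administrative review is complete: May 26, 2003 + 14 days = Jun 9, 2003.
Both prerequisites met — the summary statement is released (Jul 31, 2003), administrative review is complete (Jun 9, 2003); the later is Jul 31, 2003.
The funding decision is posted: Jul 31, 2003 + 4 weeks = Aug 28, 2003.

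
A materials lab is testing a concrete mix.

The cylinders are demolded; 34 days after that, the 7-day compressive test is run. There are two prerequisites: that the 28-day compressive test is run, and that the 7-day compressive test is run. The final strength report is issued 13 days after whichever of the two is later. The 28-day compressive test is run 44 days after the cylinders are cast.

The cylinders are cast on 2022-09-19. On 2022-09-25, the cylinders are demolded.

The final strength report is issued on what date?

The cylinders are cast: Sep 19, 2022.
The 28-day compressive test is run: Sep 19, 2022 + 44 days = Nov 2, 2022.
The cylinders are demolded: Sep 25, 2022.
The 7-day compressive test is run: Sep 25, 2022 + 34 days = Oct 29, 2022.
Both prerequisites met — the 28-day compressive test is run (Nov 2, 2022), the 7-day compressive test is run (Oct 29, 2022); the later is Nov 2, 2022.
The final strength report is issued: Nov 2, 2022 + 13 days = Nov 15, 2022.

2022-11-15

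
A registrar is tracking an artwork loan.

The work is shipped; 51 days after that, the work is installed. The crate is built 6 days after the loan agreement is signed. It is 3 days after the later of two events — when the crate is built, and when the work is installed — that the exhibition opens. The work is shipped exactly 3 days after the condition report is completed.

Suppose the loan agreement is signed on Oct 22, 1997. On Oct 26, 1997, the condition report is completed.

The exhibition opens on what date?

The loan agreement is signed: Oct 22, 1997.
The crate is built: Oct 22, 1997 + 6 days = Oct 28, 1997.
The condition report is completed: Oct 26, 1997.
The work is shipped: Oct 26, 1997 + 3 days = Oct 29, 1997.
The work is installed: Oct 29, 1997 + 51 days = Dec 19, 1997.
Both prerequisites met — the crate is built (Oct 28, 1997), the work is installed (Dec 19, 1997); the later is Dec 19, 1997.
The exhibition opens: Dec 19, 1997 + 3 days = Dec 22, 1997.

Dec 22, 1997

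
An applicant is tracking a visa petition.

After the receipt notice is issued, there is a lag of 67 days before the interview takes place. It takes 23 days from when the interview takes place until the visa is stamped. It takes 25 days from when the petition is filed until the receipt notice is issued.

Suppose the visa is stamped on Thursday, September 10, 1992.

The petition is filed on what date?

The visa is stamped: Sep 10, 1992.
The interview takes place: Sep 10, 1992 − 23 days = Aug 18, 1992.
The receipt notice is issued: Aug 18, 1992 − 67 days = Jun 12, 1992.
The petition is filed: Jun 12, 1992 − 25 days = May 18, 1992.

Monday, May 18, 1992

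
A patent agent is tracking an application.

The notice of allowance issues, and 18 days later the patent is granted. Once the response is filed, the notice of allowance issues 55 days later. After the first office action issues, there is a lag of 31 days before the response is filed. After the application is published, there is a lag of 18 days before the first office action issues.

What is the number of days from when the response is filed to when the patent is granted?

Causal path: the response is filed → the notice of allowance issues → the patent is granted.
Total delay along the path: 55 + 18 = 73 days.

73 days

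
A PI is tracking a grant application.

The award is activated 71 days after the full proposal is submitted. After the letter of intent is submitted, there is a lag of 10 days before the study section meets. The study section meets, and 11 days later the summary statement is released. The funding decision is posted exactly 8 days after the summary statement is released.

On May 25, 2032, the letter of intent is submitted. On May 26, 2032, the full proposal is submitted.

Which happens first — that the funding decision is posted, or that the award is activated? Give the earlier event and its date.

The funding decision is posted — June 23, 2032

The letter of intent is submitted: May 25, 2032.
The study section meets: May 25, 2032 + 10 days = Jun 4, 2032.
The summary statement is released: Jun 4, 2032 + 11 days = Jun 15, 2032.
The funding decision is posted: Jun 15, 2032 + 8 days = Jun 23, 2032.
The full proposal is submitted: May 26, 2032.
The award is activated: May 26, 2032 + 71 days = Aug 5, 2032.
Comparing: the funding decision is posted on Jun 23, 2032 vs the award is activated on Aug 5, 2032. Earlier: the funding decision is posted.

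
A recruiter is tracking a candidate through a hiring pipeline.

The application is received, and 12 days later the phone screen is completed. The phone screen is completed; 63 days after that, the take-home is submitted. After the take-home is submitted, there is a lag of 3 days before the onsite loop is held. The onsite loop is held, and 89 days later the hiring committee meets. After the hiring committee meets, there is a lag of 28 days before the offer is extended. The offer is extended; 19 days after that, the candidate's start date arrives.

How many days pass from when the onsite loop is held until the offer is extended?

Causal path: the onsite loop is held → the hiring committee meets → the offer is extended.
Total delay along the path: 89 + 28 = 117 days.

117 days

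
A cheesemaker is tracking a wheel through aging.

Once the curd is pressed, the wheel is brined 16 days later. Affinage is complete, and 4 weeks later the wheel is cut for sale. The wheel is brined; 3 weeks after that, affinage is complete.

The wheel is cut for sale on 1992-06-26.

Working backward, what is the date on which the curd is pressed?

1992-04-22

The wheel is cut for sale: Jun 26, 1992.
Affinage is complete: Jun 26, 1992 − 4 weeks = May 29, 1992.
The wheel is brined: May 29, 1992 − 3 weeks = May 8, 1992.
The curd is pressed: May 8, 1992 − 16 days = Apr 22, 1992.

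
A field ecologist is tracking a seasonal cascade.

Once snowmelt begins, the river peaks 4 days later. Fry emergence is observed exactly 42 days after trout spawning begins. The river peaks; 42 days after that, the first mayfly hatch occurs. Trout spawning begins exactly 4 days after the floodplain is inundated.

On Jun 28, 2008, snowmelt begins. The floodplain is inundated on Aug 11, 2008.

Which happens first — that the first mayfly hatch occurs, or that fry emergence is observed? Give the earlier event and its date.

Snowmelt begins: Jun 28, 2008.
The river peaks: Jun 28, 2008 + 4 days = Jul 2, 2008.
The first mayfly hatch occurs: Jul 2, 2008 + 42 days = Aug 13, 2008.
The floodplain is inundated: Aug 11, 2008.
Trout spawning begins: Aug 11, 2008 + 4 days = Aug 15, 2008.
Fry emergence is observed: Aug 15, 2008 + 42 days = Sep 26, 2008.
Comparing: the first mayfly hatch occurs on Aug 13, 2008 vs fry emergence is observed on Sep 26, 2008. Earlier: the first mayfly hatch occurs.

The first mayfly hatch occurs — Aug 13, 2008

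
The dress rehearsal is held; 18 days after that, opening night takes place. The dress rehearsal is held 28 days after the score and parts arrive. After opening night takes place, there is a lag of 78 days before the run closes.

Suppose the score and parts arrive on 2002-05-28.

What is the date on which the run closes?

The score and parts arrive: May 28, 2002.
The dress rehearsal is held: May 28, 2002 + 28 days = Jun 25, 2002.
Opening night takes place: Jun 25, 2002 + 18 days = Jul 13, 2002.
The run closes: Jul 13, 2002 + 78 days = Sep 29, 2002.

2002-09-29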